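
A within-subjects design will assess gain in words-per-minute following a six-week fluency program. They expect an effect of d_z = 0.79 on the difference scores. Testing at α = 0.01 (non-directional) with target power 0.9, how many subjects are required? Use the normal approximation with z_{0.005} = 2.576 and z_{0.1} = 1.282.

For a paired (one-sample on differences) test: n = ((z_{α/2} + z_β) / d)².
z_{α/2} + z_β = 2.576 + 1.282 = 3.858.
n = (3.858 / 0.79)² = 4.884² = 23.85.
Round up.

n = 24 pairs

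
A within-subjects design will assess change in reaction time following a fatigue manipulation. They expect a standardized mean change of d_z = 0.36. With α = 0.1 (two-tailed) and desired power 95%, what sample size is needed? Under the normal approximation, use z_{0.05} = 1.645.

n = 84 pairs

For a paired (one-sample on differences) test: n = ((z_{α/2} + z_β) / d)².
z_{α/2} + z_β = 1.645 + 1.645 = 3.290.
n = (3.290 / 0.36)² = 9.139² = 83.52.
Round up.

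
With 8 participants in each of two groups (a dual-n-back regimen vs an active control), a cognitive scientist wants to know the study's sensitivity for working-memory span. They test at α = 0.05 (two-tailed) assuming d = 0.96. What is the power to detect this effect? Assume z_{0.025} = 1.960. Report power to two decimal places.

power ≈ 0.48

For two equal groups, power = Φ(d·√(n/2) − z_{α/2}).
d·√(n/2) = 0.96 × √(8/2) = 0.96 × 2.000 = 1.920.
z_β = 1.920 − 1.960 = -0.040.
Power = Φ(-0.040) = 0.484.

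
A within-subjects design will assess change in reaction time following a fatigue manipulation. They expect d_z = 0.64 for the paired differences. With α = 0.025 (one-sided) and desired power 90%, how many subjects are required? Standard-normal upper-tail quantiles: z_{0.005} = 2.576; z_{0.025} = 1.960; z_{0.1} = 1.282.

For a paired (one-sample on differences) test: n = ((z_{α} + z_β) / d)².
z_{α} + z_β = 1.960 + 1.282 = 3.242.
n = (3.242 / 0.64)² = 5.066² = 25.66.
Round up.

n = 26 pairs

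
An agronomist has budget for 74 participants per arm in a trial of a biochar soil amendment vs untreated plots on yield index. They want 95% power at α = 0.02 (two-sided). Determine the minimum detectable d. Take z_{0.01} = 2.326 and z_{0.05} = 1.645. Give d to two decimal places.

d_min ≈ 0.65

For two independent groups of n = 74 each: d_min = (z_{α/2} + z_β)·√(2/n).
z-sum = 2.326 + 1.645 = 3.971.
d_min = 3.971 × √(2/74) = 3.971 × 0.1644 = 0.653.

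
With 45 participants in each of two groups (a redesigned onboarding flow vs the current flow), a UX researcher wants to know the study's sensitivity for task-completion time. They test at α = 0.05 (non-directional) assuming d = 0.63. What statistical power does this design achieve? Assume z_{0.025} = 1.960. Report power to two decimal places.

For two equal groups, power = Φ(d·√(n/2) − z_{α/2}).
d·√(n/2) = 0.63 × √(45/2) = 0.63 × 4.743 = 2.988.
z_β = 2.988 − 1.960 = 1.028.
Power = Φ(1.028) = 0.848.

power ≈ 0.85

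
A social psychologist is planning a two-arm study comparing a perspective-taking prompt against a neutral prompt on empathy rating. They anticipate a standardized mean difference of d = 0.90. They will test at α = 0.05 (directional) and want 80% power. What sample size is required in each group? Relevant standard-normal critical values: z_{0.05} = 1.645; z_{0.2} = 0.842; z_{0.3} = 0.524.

For two independent groups with equal n: n = 2·((z_{α} + z_β) / d)².
z_{α} + z_β = 1.645 + 0.842 = 2.487.
n = 2 × (2.487 / 0.90)² = 2 × 2.763² = 2 × 7.64 = 15.3.
Round up to the next whole participant.

n = 16 per group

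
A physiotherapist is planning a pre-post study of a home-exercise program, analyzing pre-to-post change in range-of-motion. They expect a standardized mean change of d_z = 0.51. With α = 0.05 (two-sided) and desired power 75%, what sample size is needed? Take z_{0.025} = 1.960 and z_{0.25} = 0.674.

n = 27 pairs

For a paired (one-sample on differences) test: n = ((z_{α/2} + z_β) / d)².
z_{α/2} + z_β = 1.960 + 0.674 = 2.634.
n = (2.634 / 0.51)² = 5.165² = 26.67.
Round up.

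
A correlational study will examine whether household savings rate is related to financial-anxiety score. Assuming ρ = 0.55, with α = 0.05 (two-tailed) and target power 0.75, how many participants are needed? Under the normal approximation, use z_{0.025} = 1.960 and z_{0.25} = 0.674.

Fisher's z: C = ½·ln((1+r)/(1−r)) = ½·ln(3.4444) = 0.6184.
n = ((z_{α/2} + z_β)/C)² + 3.
(1.960 + 0.674) / 0.6184 = 2.634 / 0.6184 = 4.259.
n = 4.259² + 3 = 18.14 + 3 = 21.1.
Round up.

n = 22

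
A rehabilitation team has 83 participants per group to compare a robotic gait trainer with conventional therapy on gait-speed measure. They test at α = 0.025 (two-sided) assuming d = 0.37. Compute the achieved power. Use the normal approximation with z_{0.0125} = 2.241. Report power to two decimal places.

power ≈ 0.56

For two equal groups, power = Φ(d·√(n/2) − z_{α/2}).
d·√(n/2) = 0.37 × √(83/2) = 0.37 × 6.442 = 2.384.
z_β = 2.384 − 2.241 = 0.143.
Power = Φ(0.143) = 0.557.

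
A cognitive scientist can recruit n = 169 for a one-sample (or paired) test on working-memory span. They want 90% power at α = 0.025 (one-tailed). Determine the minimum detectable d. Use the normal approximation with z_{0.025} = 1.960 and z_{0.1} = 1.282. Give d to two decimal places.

For a single sample (or paired design) of n = 169: d_min = (z_{α} + z_β)/√n.
z-sum = 1.960 + 1.282 = 3.242.
d_min = 3.242 / √169 = 3.242 / 13.000 = 0.249.

d_min ≈ 0.25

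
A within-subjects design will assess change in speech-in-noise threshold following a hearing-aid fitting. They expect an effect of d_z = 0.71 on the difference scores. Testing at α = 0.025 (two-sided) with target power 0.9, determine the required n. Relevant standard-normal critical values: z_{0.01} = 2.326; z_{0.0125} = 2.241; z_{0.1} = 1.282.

For a paired (one-sample on differences) test: n = ((z_{α/2} + z_β) / d)².
z_{α/2} + z_β = 2.241 + 1.282 = 3.523.
n = (3.523 / 0.71)² = 4.962² = 24.62.
Round up.

n = 25 pairs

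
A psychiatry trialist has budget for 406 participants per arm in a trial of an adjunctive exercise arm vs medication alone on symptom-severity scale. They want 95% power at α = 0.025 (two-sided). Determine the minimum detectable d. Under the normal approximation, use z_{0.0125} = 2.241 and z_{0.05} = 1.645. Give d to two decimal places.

d_min ≈ 0.27

For two independent groups of n = 406 each: d_min = (z_{α/2} + z_β)·√(2/n).
z-sum = 2.241 + 1.645 = 3.886.
d_min = 3.886 × √(2/406) = 3.886 × 0.0702 = 0.273.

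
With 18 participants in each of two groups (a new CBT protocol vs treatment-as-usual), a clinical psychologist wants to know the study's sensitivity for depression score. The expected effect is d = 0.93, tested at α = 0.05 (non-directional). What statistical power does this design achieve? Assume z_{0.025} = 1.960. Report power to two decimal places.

For two equal groups, power = Φ(d·√(n/2) − z_{α/2}).
d·√(n/2) = 0.93 × √(18/2) = 0.93 × 3.000 = 2.790.
z_β = 2.790 − 1.960 = 0.830.
Power = Φ(0.830) = 0.797.

power ≈ 0.80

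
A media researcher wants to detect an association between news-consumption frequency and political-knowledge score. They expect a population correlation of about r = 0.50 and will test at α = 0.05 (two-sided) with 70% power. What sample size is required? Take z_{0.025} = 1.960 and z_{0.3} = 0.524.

Fisher's z: C = ½·ln((1+r)/(1−r)) = ½·ln(3.0000) = 0.5493.
n = ((z_{α/2} + z_β)/C)² + 3.
(1.960 + 0.524) / 0.5493 = 2.484 / 0.5493 = 4.522.
n = 4.522² + 3 = 20.45 + 3 = 23.4.
Round up.

n = 24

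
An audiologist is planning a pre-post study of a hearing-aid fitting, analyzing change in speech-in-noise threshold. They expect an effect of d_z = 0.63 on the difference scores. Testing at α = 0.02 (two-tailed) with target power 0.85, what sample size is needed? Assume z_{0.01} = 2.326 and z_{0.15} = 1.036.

n = 29 pairs

For a paired (one-sample on differences) test: n = ((z_{α/2} + z_β) / d)².
z_{α/2} + z_β = 2.326 + 1.036 = 3.362.
n = (3.362 / 0.63)² = 5.337² = 28.48.
Round up.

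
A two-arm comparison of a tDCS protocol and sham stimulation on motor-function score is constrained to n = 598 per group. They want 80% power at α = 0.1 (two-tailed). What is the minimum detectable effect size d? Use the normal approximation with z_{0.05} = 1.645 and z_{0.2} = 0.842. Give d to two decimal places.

d_min ≈ 0.14

For two independent groups of n = 598 each: d_min = (z_{α/2} + z_β)·√(2/n).
z-sum = 1.645 + 0.842 = 2.487.
d_min = 2.487 × √(2/598) = 2.487 × 0.0578 = 0.144.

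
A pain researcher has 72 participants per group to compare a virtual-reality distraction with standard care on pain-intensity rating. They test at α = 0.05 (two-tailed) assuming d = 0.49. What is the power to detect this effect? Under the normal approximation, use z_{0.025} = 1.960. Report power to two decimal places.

power ≈ 0.84

For two equal groups, power = Φ(d·√(n/2) − z_{α/2}).
d·√(n/2) = 0.49 × √(72/2) = 0.49 × 6.000 = 2.940.
z_β = 2.940 − 1.960 = 0.980.
Power = Φ(0.980) = 0.836.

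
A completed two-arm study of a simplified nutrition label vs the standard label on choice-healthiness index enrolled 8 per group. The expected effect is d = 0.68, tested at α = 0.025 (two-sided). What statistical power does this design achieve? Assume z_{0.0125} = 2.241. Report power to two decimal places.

For two equal groups, power = Φ(d·√(n/2) − z_{α/2}).
d·√(n/2) = 0.68 × √(8/2) = 0.68 × 2.000 = 1.360.
z_β = 1.360 − 2.241 = -0.881.
Power = Φ(-0.881) = 0.189.

power ≈ 0.19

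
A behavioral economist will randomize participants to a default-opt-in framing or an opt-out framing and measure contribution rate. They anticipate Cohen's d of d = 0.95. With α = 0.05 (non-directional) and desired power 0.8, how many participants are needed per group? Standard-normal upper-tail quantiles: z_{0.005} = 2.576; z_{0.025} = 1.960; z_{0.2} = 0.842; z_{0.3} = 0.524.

For two independent groups with equal n: n = 2·((z_{α/2} + z_β) / d)².
z_{α/2} + z_β = 1.960 + 0.842 = 2.802.
n = 2 × (2.802 / 0.95)² = 2 × 2.949² = 2 × 8.70 = 17.4.
Round up to the next whole participant.

n = 18 per group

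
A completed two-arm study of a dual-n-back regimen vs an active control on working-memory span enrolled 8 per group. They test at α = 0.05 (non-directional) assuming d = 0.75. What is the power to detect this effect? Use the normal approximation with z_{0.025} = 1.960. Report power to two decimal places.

power ≈ 0.32

For two equal groups, power = Φ(d·√(n/2) − z_{α/2}).
d·√(n/2) = 0.75 × √(8/2) = 0.75 × 2.000 = 1.500.
z_β = 1.500 − 1.960 = -0.460.
Power = Φ(-0.460) = 0.323.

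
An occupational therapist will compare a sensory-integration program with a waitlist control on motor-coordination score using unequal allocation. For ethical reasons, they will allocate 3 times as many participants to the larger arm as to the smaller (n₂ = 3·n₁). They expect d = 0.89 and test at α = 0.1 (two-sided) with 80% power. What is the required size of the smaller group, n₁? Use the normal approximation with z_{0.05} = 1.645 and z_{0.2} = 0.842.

With allocation ratio k = n₂/n₁ = 3, Var(x̄₁−x̄₂) = σ²(1/n₁ + 1/(k·n₁)) = σ²·(k+1)/(k·n₁).
So n₁ = (1 + 1/k)·((z_{α/2} + z_β)/d)² = 1.333 × (2.487/0.89)².
n₁ = 1.333 × 7.81 = 10.4.
Round up: n₁ = 11, giving n₂ = 3 × 11 = 33.

n₁ = 11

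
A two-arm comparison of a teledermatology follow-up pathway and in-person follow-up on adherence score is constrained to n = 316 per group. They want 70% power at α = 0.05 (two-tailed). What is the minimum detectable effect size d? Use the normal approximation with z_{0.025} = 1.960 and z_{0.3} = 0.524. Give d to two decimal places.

d_min ≈ 0.20

For two independent groups of n = 316 each: d_min = (z_{α/2} + z_β)·√(2/n).
z-sum = 1.960 + 0.524 = 2.484.
d_min = 2.484 × √(2/316) = 2.484 × 0.0796 = 0.198.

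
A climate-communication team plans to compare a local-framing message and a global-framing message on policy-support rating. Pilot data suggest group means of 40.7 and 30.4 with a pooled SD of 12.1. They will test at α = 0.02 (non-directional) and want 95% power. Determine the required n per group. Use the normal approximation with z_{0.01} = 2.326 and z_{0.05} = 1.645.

n = 44 per group

Cohen's d = |M₁ − M₂| / SD_pooled = |40.7 − 30.4| / 12.1 = 10.3 / 12.1 = 0.851.
For two independent groups with equal n: n = 2·((z_{α/2} + z_β) / d)².
z_{α/2} + z_β = 2.326 + 1.645 = 3.971.
n = 2 × (3.971 / 0.851)² = 2 × 4.666² = 2 × 21.77 = 43.5.
Round up to the next whole participant.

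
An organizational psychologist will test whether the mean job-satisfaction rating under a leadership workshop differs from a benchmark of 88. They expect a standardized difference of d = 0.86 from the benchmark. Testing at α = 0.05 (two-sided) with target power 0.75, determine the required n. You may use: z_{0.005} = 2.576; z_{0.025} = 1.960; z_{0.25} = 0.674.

For a one-sample test: n = ((z_{α/2} + z_β) / d)².
z_{α/2} + z_β = 1.960 + 0.674 = 2.634.
n = (2.634 / 0.86)² = 3.063² = 9.38.
Round up.

n = 10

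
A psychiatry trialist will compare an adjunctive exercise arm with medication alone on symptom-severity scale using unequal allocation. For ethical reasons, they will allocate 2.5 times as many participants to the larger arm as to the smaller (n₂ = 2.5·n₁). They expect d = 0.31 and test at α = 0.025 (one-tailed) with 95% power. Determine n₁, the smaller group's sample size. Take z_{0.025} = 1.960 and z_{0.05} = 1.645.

With allocation ratio k = n₂/n₁ = 2.5, Var(x̄₁−x̄₂) = σ²(1/n₁ + 1/(k·n₁)) = σ²·(k+1)/(k·n₁).
So n₁ = (1 + 1/k)·((z_{α} + z_β)/d)² = 1.400 × (3.605/0.31)².
n₁ = 1.400 × 135.23 = 189.3.
Round up: n₁ = 190, giving n₂ = 2.5 × 190 = 475.

n₁ = 190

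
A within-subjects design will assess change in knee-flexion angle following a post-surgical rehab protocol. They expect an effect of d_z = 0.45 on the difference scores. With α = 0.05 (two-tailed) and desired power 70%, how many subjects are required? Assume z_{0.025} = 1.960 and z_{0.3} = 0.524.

For a paired (one-sample on differences) test: n = ((z_{α/2} + z_β) / d)².
z_{α/2} + z_β = 1.960 + 0.524 = 2.484.
n = (2.484 / 0.45)² = 5.520² = 30.47.
Round up.

n = 31 pairs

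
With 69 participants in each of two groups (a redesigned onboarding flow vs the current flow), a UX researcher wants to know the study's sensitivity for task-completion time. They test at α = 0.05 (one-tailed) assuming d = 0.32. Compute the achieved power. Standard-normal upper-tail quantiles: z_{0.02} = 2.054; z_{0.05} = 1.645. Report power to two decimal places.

For two equal groups, power = Φ(d·√(n/2) − z_{α}).
d·√(n/2) = 0.32 × √(69/2) = 0.32 × 5.874 = 1.880.
z_β = 1.880 − 1.645 = 0.235.
Power = Φ(0.235) = 0.593.

power ≈ 0.59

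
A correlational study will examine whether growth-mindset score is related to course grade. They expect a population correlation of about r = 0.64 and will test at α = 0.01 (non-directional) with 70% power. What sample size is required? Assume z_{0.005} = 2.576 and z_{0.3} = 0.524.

Fisher's z: C = ½·ln((1+r)/(1−r)) = ½·ln(4.5556) = 0.7582.
n = ((z_{α/2} + z_β)/C)² + 3.
(2.576 + 0.524) / 0.7582 = 3.100 / 0.7582 = 4.089.
n = 4.089² + 3 = 16.72 + 3 = 19.7.
Round up.

n = 20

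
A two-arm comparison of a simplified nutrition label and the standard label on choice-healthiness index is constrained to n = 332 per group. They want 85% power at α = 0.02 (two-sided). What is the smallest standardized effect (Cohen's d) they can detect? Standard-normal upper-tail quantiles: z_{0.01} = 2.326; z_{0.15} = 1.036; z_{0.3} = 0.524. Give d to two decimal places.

d_min ≈ 0.26

For two independent groups of n = 332 each: d_min = (z_{α/2} + z_β)·√(2/n).
z-sum = 2.326 + 1.036 = 3.362.
d_min = 3.362 × √(2/332) = 3.362 × 0.0776 = 0.261.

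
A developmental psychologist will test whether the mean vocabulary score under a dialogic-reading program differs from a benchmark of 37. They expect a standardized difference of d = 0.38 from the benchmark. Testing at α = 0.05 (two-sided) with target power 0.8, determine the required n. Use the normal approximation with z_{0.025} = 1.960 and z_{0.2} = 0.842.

n = 55

For a one-sample test: n = ((z_{α/2} + z_β) / d)².
z_{α/2} + z_β = 1.960 + 0.842 = 2.802.
n = (2.802 / 0.38)² = 7.374² = 54.37.
Round up.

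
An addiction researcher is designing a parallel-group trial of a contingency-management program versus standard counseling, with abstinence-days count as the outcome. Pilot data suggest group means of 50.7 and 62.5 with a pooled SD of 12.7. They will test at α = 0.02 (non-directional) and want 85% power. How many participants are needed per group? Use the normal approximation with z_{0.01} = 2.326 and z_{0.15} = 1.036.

Cohen's d = |M₁ − M₂| / SD_pooled = |50.7 − 62.5| / 12.7 = 11.8 / 12.7 = 0.929.
For two independent groups with equal n: n = 2·((z_{α/2} + z_β) / d)².
z_{α/2} + z_β = 2.326 + 1.036 = 3.362.
n = 2 × (3.362 / 0.929)² = 2 × 3.619² = 2 × 13.10 = 26.2.
Round up to the next whole participant.

n = 27 per group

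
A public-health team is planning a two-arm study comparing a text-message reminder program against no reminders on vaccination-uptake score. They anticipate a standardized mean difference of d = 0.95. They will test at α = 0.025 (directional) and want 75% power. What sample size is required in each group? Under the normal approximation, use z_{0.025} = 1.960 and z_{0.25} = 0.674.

n = 16 per group

For two independent groups with equal n: n = 2·((z_{α} + z_β) / d)².
z_{α} + z_β = 1.960 + 0.674 = 2.634.
n = 2 × (2.634 / 0.95)² = 2 × 2.773² = 2 × 7.69 = 15.4.
Round up to the next whole participant.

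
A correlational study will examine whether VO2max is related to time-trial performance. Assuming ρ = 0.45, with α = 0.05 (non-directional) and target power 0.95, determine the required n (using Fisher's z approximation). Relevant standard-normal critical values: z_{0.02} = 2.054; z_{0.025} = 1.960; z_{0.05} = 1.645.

n = 59

Fisher's z: C = ½·ln((1+r)/(1−r)) = ½·ln(2.6364) = 0.4847.
n = ((z_{α/2} + z_β)/C)² + 3.
(1.960 + 1.645) / 0.4847 = 3.605 / 0.4847 = 7.438.
n = 7.438² + 3 = 55.32 + 3 = 58.3.
Round up.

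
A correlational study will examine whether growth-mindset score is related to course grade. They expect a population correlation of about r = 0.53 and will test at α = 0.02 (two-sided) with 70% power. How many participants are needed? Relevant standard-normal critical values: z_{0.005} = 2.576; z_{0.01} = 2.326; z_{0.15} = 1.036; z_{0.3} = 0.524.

n = 27

Fisher's z: C = ½·ln((1+r)/(1−r)) = ½·ln(3.2553) = 0.5901.
n = ((z_{α/2} + z_β)/C)² + 3.
(2.326 + 0.524) / 0.5901 = 2.850 / 0.5901 = 4.830.
n = 4.830² + 3 = 23.33 + 3 = 26.3.
Round up.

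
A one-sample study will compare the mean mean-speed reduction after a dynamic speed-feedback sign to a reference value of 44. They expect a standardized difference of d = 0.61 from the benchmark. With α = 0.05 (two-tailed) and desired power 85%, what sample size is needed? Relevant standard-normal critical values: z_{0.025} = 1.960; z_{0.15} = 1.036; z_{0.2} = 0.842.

For a one-sample test: n = ((z_{α/2} + z_β) / d)².
z_{α/2} + z_β = 1.960 + 1.036 = 2.996.
n = (2.996 / 0.61)² = 4.911² = 24.12.
Round up.

n = 25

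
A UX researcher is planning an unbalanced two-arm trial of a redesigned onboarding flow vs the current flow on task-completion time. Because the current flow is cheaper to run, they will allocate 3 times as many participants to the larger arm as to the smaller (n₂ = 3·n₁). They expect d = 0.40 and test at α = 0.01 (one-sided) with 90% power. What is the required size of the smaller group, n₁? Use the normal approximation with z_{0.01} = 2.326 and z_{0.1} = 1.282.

With allocation ratio k = n₂/n₁ = 3, Var(x̄₁−x̄₂) = σ²(1/n₁ + 1/(k·n₁)) = σ²·(k+1)/(k·n₁).
So n₁ = (1 + 1/k)·((z_{α} + z_β)/d)² = 1.333 × (3.608/0.40)².
n₁ = 1.333 × 81.36 = 108.5.
Round up: n₁ = 109, giving n₂ = 3 × 109 = 327.

n₁ = 109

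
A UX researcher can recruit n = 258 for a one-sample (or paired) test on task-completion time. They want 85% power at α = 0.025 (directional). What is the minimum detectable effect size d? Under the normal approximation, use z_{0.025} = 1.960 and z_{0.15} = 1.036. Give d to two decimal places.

For a single sample (or paired design) of n = 258: d_min = (z_{α} + z_β)/√n.
z-sum = 1.960 + 1.036 = 2.996.
d_min = 2.996 / √258 = 2.996 / 16.062 = 0.187.

d_min ≈ 0.19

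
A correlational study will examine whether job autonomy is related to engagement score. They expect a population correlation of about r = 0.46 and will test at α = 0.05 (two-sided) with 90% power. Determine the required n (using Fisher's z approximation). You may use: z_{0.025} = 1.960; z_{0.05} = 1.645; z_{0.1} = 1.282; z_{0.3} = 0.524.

Fisher's z: C = ½·ln((1+r)/(1−r)) = ½·ln(2.7037) = 0.4973.
n = ((z_{α/2} + z_β)/C)² + 3.
(1.960 + 1.282) / 0.4973 = 3.242 / 0.4973 = 6.519.
n = 6.519² + 3 = 42.50 + 3 = 45.5.
Round up.

n = 46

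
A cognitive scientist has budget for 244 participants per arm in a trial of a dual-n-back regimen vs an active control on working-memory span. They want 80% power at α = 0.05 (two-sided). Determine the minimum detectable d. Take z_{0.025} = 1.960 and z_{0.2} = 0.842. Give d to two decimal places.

d_min ≈ 0.25

For two independent groups of n = 244 each: d_min = (z_{α/2} + z_β)·√(2/n).
z-sum = 1.960 + 0.842 = 2.802.
d_min = 2.802 × √(2/244) = 2.802 × 0.0905 = 0.254.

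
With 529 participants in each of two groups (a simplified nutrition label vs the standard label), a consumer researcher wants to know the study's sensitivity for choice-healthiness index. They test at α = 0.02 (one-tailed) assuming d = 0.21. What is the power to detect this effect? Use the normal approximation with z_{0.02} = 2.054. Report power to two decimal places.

power ≈ 0.91

For two equal groups, power = Φ(d·√(n/2) − z_{α}).
d·√(n/2) = 0.21 × √(529/2) = 0.21 × 16.263 = 3.415.
z_β = 3.415 − 2.054 = 1.361.
Power = Φ(1.361) = 0.913.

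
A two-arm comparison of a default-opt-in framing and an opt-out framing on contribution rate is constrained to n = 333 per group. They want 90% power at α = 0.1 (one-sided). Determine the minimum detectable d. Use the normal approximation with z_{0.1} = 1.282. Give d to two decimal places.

For two independent groups of n = 333 each: d_min = (z_{α} + z_β)·√(2/n).
z-sum = 1.282 + 1.282 = 2.564.
d_min = 2.564 × √(2/333) = 2.564 × 0.0775 = 0.199.

d_min ≈ 0.20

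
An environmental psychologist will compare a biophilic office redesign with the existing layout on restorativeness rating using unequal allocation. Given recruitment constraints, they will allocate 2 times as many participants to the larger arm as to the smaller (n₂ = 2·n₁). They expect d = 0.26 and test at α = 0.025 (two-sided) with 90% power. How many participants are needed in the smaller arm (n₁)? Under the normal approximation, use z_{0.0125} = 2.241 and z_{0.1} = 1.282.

With allocation ratio k = n₂/n₁ = 2, Var(x̄₁−x̄₂) = σ²(1/n₁ + 1/(k·n₁)) = σ²·(k+1)/(k·n₁).
So n₁ = (1 + 1/k)·((z_{α/2} + z_β)/d)² = 1.500 × (3.523/0.26)².
n₁ = 1.500 × 183.60 = 275.4.
Round up: n₁ = 276, giving n₂ = 2 × 276 = 552.

n₁ = 276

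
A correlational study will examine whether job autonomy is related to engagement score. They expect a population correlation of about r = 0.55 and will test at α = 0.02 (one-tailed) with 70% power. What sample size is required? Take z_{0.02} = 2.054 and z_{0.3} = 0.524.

Fisher's z: C = ½·ln((1+r)/(1−r)) = ½·ln(3.4444) = 0.6184.
n = ((z_{α} + z_β)/C)² + 3.
(2.054 + 0.524) / 0.6184 = 2.578 / 0.6184 = 4.169.
n = 4.169² + 3 = 17.38 + 3 = 20.4.
Round up.

n = 21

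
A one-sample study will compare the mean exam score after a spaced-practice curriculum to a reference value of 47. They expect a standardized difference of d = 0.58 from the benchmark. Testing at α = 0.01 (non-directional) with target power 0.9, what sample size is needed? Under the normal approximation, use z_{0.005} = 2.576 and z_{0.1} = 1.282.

n = 45

For a one-sample test: n = ((z_{α/2} + z_β) / d)².
z_{α/2} + z_β = 2.576 + 1.282 = 3.858.
n = (3.858 / 0.58)² = 6.652² = 44.25.
Round up.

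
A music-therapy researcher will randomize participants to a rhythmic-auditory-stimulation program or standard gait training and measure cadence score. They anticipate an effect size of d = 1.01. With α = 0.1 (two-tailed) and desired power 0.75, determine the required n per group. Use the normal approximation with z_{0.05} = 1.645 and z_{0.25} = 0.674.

For two independent groups with equal n: n = 2·((z_{α/2} + z_β) / d)².
z_{α/2} + z_β = 1.645 + 0.674 = 2.319.
n = 2 × (2.319 / 1.01)² = 2 × 2.296² = 2 × 5.27 = 10.5.
Round up to the next whole participant.

n = 11 per group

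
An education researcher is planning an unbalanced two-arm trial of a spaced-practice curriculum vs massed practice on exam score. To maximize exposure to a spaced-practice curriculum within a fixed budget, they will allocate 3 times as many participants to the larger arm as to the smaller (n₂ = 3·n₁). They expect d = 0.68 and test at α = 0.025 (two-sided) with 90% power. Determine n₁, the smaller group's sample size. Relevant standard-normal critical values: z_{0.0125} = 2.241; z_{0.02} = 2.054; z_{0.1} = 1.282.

n₁ = 36

With allocation ratio k = n₂/n₁ = 3, Var(x̄₁−x̄₂) = σ²(1/n₁ + 1/(k·n₁)) = σ²·(k+1)/(k·n₁).
So n₁ = (1 + 1/k)·((z_{α/2} + z_β)/d)² = 1.333 × (3.523/0.68)².
n₁ = 1.333 × 26.84 = 35.8.
Round up: n₁ = 36, giving n₂ = 3 × 36 = 108.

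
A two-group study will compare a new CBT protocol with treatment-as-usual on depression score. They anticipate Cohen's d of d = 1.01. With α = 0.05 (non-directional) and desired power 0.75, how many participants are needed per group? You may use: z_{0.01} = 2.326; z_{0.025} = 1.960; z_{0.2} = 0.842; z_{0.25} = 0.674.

For two independent groups with equal n: n = 2·((z_{α/2} + z_β) / d)².
z_{α/2} + z_β = 1.960 + 0.674 = 2.634.
n = 2 × (2.634 / 1.01)² = 2 × 2.608² = 2 × 6.80 = 13.6.
Round up to the next whole participant.

n = 14 per group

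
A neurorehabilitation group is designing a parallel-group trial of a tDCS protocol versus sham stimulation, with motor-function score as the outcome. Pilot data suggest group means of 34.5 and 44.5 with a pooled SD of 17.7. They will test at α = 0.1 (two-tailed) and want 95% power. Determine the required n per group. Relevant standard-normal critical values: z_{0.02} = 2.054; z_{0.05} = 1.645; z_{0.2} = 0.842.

Cohen's d = |M₁ − M₂| / SD_pooled = |34.5 − 44.5| / 17.7 = 10.0 / 17.7 = 0.565.
For two independent groups with equal n: n = 2·((z_{α/2} + z_β) / d)².
z_{α/2} + z_β = 1.645 + 1.645 = 3.290.
n = 2 × (3.290 / 0.565)² = 2 × 5.823² = 2 × 33.91 = 67.8.
Round up to the next whole participant.

n = 68 per group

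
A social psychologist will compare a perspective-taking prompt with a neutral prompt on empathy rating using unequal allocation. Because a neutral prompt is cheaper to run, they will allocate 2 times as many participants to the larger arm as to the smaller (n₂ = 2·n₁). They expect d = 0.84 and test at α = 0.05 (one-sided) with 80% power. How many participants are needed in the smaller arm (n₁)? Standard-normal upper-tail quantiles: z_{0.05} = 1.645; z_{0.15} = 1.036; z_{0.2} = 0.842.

With allocation ratio k = n₂/n₁ = 2, Var(x̄₁−x̄₂) = σ²(1/n₁ + 1/(k·n₁)) = σ²·(k+1)/(k·n₁).
So n₁ = (1 + 1/k)·((z_{α} + z_β)/d)² = 1.500 × (2.487/0.84)².
n₁ = 1.500 × 8.77 = 13.1.
Round up: n₁ = 14, giving n₂ = 2 × 14 = 28.

n₁ = 14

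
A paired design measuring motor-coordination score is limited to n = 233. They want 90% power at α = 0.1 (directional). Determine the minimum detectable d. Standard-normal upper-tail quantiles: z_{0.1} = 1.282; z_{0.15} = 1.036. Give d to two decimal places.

For a single sample (or paired design) of n = 233: d_min = (z_{α} + z_β)/√n.
z-sum = 1.282 + 1.282 = 2.564.
d_min = 2.564 / √233 = 2.564 / 15.264 = 0.168.

d_min ≈ 0.17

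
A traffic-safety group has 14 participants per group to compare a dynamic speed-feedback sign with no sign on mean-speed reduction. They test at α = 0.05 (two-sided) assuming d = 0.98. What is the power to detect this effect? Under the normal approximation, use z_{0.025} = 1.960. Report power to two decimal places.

For two equal groups, power = Φ(d·√(n/2) − z_{α/2}).
d·√(n/2) = 0.98 × √(14/2) = 0.98 × 2.646 = 2.593.
z_β = 2.593 − 1.960 = 0.633.
Power = Φ(0.633) = 0.737.

power ≈ 0.74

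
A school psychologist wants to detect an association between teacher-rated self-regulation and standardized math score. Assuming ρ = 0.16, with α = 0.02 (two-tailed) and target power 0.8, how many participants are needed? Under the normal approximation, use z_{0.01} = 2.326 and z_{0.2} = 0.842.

n = 389

Fisher's z: C = ½·ln((1+r)/(1−r)) = ½·ln(1.3810) = 0.1614.
n = ((z_{α/2} + z_β)/C)² + 3.
(2.326 + 0.842) / 0.1614 = 3.168 / 0.1614 = 19.628.
n = 19.628² + 3 = 385.27 + 3 = 388.3.
Round up.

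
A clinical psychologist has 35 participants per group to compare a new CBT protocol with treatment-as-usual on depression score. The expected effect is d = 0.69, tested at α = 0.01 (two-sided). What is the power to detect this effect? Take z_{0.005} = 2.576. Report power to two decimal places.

power ≈ 0.62

For two equal groups, power = Φ(d·√(n/2) − z_{α/2}).
d·√(n/2) = 0.69 × √(35/2) = 0.69 × 4.183 = 2.886.
z_β = 2.886 − 2.576 = 0.310.
Power = Φ(0.310) = 0.622.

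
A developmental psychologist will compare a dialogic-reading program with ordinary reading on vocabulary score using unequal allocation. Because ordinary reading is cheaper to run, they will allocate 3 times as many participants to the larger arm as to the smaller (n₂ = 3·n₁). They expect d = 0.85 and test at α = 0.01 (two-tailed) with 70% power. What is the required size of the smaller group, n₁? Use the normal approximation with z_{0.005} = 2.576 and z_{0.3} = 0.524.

n₁ = 18

With allocation ratio k = n₂/n₁ = 3, Var(x̄₁−x̄₂) = σ²(1/n₁ + 1/(k·n₁)) = σ²·(k+1)/(k·n₁).
So n₁ = (1 + 1/k)·((z_{α/2} + z_β)/d)² = 1.333 × (3.100/0.85)².
n₁ = 1.333 × 13.30 = 17.7.
Round up: n₁ = 18, giving n₂ = 3 × 18 = 54.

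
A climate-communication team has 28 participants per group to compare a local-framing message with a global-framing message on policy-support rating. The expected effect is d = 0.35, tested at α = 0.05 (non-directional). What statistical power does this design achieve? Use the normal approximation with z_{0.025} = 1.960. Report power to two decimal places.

power ≈ 0.26

For two equal groups, power = Φ(d·√(n/2) − z_{α/2}).
d·√(n/2) = 0.35 × √(28/2) = 0.35 × 3.742 = 1.310.
z_β = 1.310 − 1.960 = -0.650.
Power = Φ(-0.650) = 0.258.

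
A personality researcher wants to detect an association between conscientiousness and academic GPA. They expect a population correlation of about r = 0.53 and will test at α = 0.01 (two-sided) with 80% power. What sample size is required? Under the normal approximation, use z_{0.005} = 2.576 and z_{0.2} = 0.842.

n = 37

Fisher's z: C = ½·ln((1+r)/(1−r)) = ½·ln(3.2553) = 0.5901.
n = ((z_{α/2} + z_β)/C)² + 3.
(2.576 + 0.842) / 0.5901 = 3.418 / 0.5901 = 5.792.
n = 5.792² + 3 = 33.55 + 3 = 36.6.
Round up.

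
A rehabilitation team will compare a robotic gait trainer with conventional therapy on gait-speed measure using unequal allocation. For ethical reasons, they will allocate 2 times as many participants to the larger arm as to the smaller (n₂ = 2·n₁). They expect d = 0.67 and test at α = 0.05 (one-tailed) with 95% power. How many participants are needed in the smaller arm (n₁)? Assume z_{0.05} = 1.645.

n₁ = 37

With allocation ratio k = n₂/n₁ = 2, Var(x̄₁−x̄₂) = σ²(1/n₁ + 1/(k·n₁)) = σ²·(k+1)/(k·n₁).
So n₁ = (1 + 1/k)·((z_{α} + z_β)/d)² = 1.500 × (3.290/0.67)².
n₁ = 1.500 × 24.11 = 36.2.
Round up: n₁ = 37, giving n₂ = 2 × 37 = 74.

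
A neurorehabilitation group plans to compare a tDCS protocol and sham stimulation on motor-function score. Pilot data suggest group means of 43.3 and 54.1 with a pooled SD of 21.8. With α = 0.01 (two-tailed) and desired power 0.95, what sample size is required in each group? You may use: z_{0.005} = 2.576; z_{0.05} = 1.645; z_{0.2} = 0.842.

Cohen's d = |M₁ − M₂| / SD_pooled = |43.3 − 54.1| / 21.8 = 10.8 / 21.8 = 0.495.
For two independent groups with equal n: n = 2·((z_{α/2} + z_β) / d)².
z_{α/2} + z_β = 2.576 + 1.645 = 4.221.
n = 2 × (4.221 / 0.495)² = 2 × 8.527² = 2 × 72.71 = 145.4.
Round up to the next whole participant.

n = 146 per group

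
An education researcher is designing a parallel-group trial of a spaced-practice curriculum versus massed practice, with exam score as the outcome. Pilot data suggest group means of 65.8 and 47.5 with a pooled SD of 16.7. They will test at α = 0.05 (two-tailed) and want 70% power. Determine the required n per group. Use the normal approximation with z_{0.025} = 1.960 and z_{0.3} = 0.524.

n = 11 per group

Cohen's d = |M₁ − M₂| / SD_pooled = |65.8 − 47.5| / 16.7 = 18.3 / 16.7 = 1.096.
For two independent groups with equal n: n = 2·((z_{α/2} + z_β) / d)².
z_{α/2} + z_β = 1.960 + 0.524 = 2.484.
n = 2 × (2.484 / 1.096)² = 2 × 2.266² = 2 × 5.14 = 10.3.
Round up to the next whole participant.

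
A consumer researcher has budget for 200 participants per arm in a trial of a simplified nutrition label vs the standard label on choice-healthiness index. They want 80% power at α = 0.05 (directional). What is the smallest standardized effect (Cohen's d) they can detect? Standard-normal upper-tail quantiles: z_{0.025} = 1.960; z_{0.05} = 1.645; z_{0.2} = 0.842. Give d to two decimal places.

For two independent groups of n = 200 each: d_min = (z_{α} + z_β)·√(2/n).
z-sum = 1.645 + 0.842 = 2.487.
d_min = 2.487 × √(2/200) = 2.487 × 0.1000 = 0.249.

d_min ≈ 0.25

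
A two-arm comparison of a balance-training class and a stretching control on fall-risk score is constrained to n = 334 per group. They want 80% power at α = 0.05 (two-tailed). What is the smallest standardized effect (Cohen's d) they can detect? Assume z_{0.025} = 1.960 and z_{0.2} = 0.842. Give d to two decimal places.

For two independent groups of n = 334 each: d_min = (z_{α/2} + z_β)·√(2/n).
z-sum = 1.960 + 0.842 = 2.802.
d_min = 2.802 × √(2/334) = 2.802 × 0.0774 = 0.217.

d_min ≈ 0.22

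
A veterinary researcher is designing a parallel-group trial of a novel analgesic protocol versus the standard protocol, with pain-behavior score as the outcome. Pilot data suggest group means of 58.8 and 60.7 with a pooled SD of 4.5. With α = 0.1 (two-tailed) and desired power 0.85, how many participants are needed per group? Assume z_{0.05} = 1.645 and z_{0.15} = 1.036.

Cohen's d = |M₁ − M₂| / SD_pooled = |58.8 − 60.7| / 4.5 = 1.9 / 4.5 = 0.422.
For two independent groups with equal n: n = 2·((z_{α/2} + z_β) / d)².
z_{α/2} + z_β = 1.645 + 1.036 = 2.681.
n = 2 × (2.681 / 0.422)² = 2 × 6.353² = 2 × 40.36 = 80.7.
Round up to the next whole participant.

n = 81 per group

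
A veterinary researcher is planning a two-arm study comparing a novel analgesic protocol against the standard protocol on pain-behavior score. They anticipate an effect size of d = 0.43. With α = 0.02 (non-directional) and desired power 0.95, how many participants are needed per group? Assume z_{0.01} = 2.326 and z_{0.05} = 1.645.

n = 171 per group

For two independent groups with equal n: n = 2·((z_{α/2} + z_β) / d)².
z_{α/2} + z_β = 2.326 + 1.645 = 3.971.
n = 2 × (3.971 / 0.43)² = 2 × 9.235² = 2 × 85.28 = 170.6.
Round up to the next whole participant.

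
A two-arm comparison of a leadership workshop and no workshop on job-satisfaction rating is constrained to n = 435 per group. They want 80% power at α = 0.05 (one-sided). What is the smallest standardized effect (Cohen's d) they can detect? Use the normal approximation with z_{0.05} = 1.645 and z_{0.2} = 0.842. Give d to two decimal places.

d_min ≈ 0.17

For two independent groups of n = 435 each: d_min = (z_{α} + z_β)·√(2/n).
z-sum = 1.645 + 0.842 = 2.487.
d_min = 2.487 × √(2/435) = 2.487 × 0.0678 = 0.169.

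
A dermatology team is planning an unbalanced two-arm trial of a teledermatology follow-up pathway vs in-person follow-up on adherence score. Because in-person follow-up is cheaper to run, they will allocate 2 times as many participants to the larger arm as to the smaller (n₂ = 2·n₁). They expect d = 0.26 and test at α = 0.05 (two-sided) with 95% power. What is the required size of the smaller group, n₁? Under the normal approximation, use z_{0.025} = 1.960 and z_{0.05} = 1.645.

With allocation ratio k = n₂/n₁ = 2, Var(x̄₁−x̄₂) = σ²(1/n₁ + 1/(k·n₁)) = σ²·(k+1)/(k·n₁).
So n₁ = (1 + 1/k)·((z_{α/2} + z_β)/d)² = 1.500 × (3.605/0.26)².
n₁ = 1.500 × 192.25 = 288.4.
Round up: n₁ = 289, giving n₂ = 2 × 289 = 578.

n₁ = 289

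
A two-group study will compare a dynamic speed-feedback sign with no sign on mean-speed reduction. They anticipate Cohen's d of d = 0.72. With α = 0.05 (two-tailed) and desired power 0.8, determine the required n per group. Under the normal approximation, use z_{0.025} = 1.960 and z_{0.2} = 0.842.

n = 31 per group

For two independent groups with equal n: n = 2·((z_{α/2} + z_β) / d)².
z_{α/2} + z_β = 1.960 + 0.842 = 2.802.
n = 2 × (2.802 / 0.72)² = 2 × 3.892² = 2 × 15.15 = 30.3.
Round up to the next whole participant.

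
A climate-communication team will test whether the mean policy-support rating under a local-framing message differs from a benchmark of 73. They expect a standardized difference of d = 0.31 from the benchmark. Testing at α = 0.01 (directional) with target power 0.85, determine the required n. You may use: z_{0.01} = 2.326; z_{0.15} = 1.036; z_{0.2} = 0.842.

For a one-sample test: n = ((z_{α} + z_β) / d)².
z_{α} + z_β = 2.326 + 1.036 = 3.362.
n = (3.362 / 0.31)² = 10.845² = 117.62.
Round up.

n = 118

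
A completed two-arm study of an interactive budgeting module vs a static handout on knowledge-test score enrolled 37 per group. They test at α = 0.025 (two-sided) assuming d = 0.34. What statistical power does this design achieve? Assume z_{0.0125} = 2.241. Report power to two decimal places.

For two equal groups, power = Φ(d·√(n/2) − z_{α/2}).
d·√(n/2) = 0.34 × √(37/2) = 0.34 × 4.301 = 1.462.
z_β = 1.462 − 2.241 = -0.779.
Power = Φ(-0.779) = 0.218.

power ≈ 0.22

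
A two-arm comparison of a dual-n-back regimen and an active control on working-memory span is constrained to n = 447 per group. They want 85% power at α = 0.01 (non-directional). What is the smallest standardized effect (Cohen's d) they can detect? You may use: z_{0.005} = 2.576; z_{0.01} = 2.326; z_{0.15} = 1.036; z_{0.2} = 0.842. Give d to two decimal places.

For two independent groups of n = 447 each: d_min = (z_{α/2} + z_β)·√(2/n).
z-sum = 2.576 + 1.036 = 3.612.
d_min = 3.612 × √(2/447) = 3.612 × 0.0669 = 0.242.

d_min ≈ 0.24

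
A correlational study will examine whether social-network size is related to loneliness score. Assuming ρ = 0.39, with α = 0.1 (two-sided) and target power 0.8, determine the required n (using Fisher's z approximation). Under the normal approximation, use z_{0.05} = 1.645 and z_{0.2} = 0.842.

n = 40

Fisher's z: C = ½·ln((1+r)/(1−r)) = ½·ln(2.2787) = 0.4118.
n = ((z_{α/2} + z_β)/C)² + 3.
(1.645 + 0.842) / 0.4118 = 2.487 / 0.4118 = 6.039.
n = 6.039² + 3 = 36.47 + 3 = 39.5.
Round up.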